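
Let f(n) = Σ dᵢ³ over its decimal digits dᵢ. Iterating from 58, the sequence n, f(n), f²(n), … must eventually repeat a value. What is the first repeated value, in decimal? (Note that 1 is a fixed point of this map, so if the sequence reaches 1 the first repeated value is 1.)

370

58 → 5³ + 8³ = 125 + 512 = 637
637 → 6³ + 3³ + 7³ = 216 + 27 + 343 = 586
586 → 5³ + 8³ + 6³ = 125 + 512 + 216 = 853
853 → 8³ + 5³ + 3³ = 512 + 125 + 27 = 664
664 → 6³ + 6³ + 4³ = 216 + 216 + 64 = 496
496 → 4³ + 9³ + 6³ = 64 + 729 + 216 = 1009
1009 → 1³ + 0³ + 0³ + 9³ = 1 + 0 + 0 + 729 = 730
730 → 7³ + 3³ + 0³ = 343 + 27 + 0 = 370
370 → 3³ + 7³ + 0³ = 27 + 343 + 0 = 370  — 370 already appeared earlier.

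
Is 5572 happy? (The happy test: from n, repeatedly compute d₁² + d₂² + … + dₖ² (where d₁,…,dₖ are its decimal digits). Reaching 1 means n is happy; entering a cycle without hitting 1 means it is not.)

5572 → 5² + 5² + 7² + 2² = 103
103 → 1² + 0² + 3² = 10
10 → 1² + 0² = 1  — reached 1.

happy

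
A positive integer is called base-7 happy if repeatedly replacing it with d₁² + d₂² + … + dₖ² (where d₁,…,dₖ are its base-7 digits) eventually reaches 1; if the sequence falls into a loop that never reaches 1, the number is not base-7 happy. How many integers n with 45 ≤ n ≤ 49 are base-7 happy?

1

45: 45 → 45  — not base-7 happy
46: 46 → 52 → 10 → 10  — not base-7 happy
47: 47 → 61 → 27 → 45 → 45  — not base-7 happy
48: 48 → 72 → 14 → 4 → 16 → 8 → 2 → 4  — not base-7 happy
49: 49 → 1  — base-7 happy
base-7 happy: 49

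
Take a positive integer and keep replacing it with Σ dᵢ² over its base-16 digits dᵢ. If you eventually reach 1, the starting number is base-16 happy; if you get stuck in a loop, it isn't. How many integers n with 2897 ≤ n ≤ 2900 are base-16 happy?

1

2897: 2897 → 147 → 90 → 125 → 218 → 269 → 170 → 200 → 208 → 169 → 181 → 146 → 85 → 50 → 13 → 169  — not base-16 happy
2898: 2898 → 150 → 117 → 74 → 116 → 65 → 17 → 2 → 4 → 16 → 1  — base-16 happy
2899: 2899 → 155 → 202 → 244 → 241 → 226 → 200 → 208 → 169 → 181 → 146 → 85 → 50 → 13 → 169  — not base-16 happy
2900: 2900 → 162 → 104 → 100 → 52 → 25 → 82 → 29 → 170 → 200 → 208 → 169 → 181 → 146 → 85 → 50 → 13 → 169  — not base-16 happy
base-16 happy: 2898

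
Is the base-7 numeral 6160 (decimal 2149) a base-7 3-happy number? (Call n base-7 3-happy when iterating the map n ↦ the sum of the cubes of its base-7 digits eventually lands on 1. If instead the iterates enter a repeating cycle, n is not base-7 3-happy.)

2149 = (6,1,6,0)_7 → 433
433 = (1,1,5,6)_7 → 343
343 = (1,0,0,0)_7 → 1  — reached 1.

base-7 3-happy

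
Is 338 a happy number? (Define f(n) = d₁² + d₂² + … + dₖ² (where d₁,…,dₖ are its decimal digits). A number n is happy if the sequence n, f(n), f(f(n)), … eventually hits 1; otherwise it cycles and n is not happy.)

happy

338 → 3² + 3² + 8² = 9 + 9 + 64 = 82
82 → 8² + 2² = 64 + 4 = 68
68 → 6² + 8² = 36 + 64 = 100
100 → 1² + 0² + 0² = 1 + 0 + 0 = 1  — reached 1.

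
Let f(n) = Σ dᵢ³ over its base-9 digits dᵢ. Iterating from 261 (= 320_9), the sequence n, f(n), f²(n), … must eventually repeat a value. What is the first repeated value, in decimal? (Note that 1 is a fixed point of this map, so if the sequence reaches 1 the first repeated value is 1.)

35

261 = (3,2,0)_9 → 35
35 = (3,8)_9 → 539
539 = (6,5,8)_9 → 853
853 = (1,1,4,7)_9 → 409
409 = (5,0,4)_9 → 189
189 = (2,3,0)_9 → 35  — 35 already appeared earlier.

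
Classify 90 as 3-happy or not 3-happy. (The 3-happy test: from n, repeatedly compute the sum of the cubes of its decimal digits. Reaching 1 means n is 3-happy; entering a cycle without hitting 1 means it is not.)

90 → 9³ + 0³ = 729
729 → 7³ + 2³ + 9³ = 1080
1080 → 1³ + 0³ + 8³ + 0³ = 513
513 → 5³ + 1³ + 3³ = 153
153 → 1³ + 5³ + 3³ = 153  — 153 already seen; the sequence cycles without reaching 1.

not 3-happy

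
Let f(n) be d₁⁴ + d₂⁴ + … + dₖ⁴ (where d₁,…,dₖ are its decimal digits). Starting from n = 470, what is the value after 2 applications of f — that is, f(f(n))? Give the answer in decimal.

4338

470 → 4⁴ + 7⁴ + 0⁴ = 256 + 2401 + 0 = 2657
2657 → 2⁴ + 6⁴ + 5⁴ + 7⁴ = 16 + 1296 + 625 + 2401 = 4338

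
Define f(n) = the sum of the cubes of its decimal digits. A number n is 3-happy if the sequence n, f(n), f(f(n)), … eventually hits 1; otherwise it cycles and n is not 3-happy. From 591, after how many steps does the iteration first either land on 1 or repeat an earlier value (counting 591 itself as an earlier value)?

591 → 5³ + 9³ + 1³ = 855
855 → 8³ + 5³ + 5³ = 762
762 → 7³ + 6³ + 2³ = 567
567 → 5³ + 6³ + 7³ = 684
684 → 6³ + 8³ + 4³ = 792
792 → 7³ + 9³ + 2³ = 1080
1080 → 1³ + 0³ + 8³ + 0³ = 513
513 → 5³ + 1³ + 3³ = 153
153 → 1³ + 5³ + 3³ = 153  — 153 repeats.
That took 9 steps.

9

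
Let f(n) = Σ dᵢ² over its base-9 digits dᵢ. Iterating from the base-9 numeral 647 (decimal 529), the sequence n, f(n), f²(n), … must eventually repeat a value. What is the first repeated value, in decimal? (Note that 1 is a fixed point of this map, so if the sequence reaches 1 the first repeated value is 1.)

1

529 = (6,4,7)_9 → 6² + 4² + 7² = 36 + 16 + 49 = 101
101 = (1,2,2)_9 → 1² + 2² + 2² = 1 + 4 + 4 = 9
9 = (1,0)_9 → 1² + 0² = 1 + 0 = 1  — reached the fixed point 1.
1 → 1, so 1 is the first repeated value.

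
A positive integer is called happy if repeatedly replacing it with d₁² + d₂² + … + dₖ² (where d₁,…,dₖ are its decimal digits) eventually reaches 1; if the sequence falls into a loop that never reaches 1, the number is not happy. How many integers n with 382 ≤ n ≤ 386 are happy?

382: 382 → 77 → 98 → 145 → 42 → 20 → 4 → 16 → 37 → 58 → 89 → 145  (repeats 145)
383: 383 → 82 → 68 → 100 → 1  (reaches 1)
384: 384 → 89 → 145 → 42 → 20 → 4 → 16 → 37 → 58 → 89  (repeats 89)
385: 385 → 98 → 145 → 42 → 20 → 4 → 16 → 37 → 58 → 89 → 145  (repeats 145)
386: 386 → 109 → 82 → 68 → 100 → 1  (reaches 1)
happy: 383, 386

2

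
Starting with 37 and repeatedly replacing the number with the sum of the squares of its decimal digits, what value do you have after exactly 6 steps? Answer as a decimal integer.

4

37 → 58
58 → 89
89 → 145
145 → 42
42 → 20
20 → 4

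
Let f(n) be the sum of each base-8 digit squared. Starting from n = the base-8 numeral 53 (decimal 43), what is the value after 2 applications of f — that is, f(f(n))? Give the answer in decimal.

20

43 = (5,3)_8 → 5² + 3² = 25 + 9 = 34
34 = (4,2)_8 → 4² + 2² = 16 + 4 = 20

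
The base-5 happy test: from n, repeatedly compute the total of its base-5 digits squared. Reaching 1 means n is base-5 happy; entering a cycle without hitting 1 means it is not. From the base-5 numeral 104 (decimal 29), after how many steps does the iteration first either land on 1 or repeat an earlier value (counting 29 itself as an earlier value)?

3

29 = (1,0,4)_5 → 1² + 0² + 4² = 1 + 0 + 16 = 17
17 = (3,2)_5 → 3² + 2² = 9 + 4 = 13
13 = (2,3)_5 → 2² + 3² = 4 + 9 = 13  — 13 repeats.
That took 3 steps.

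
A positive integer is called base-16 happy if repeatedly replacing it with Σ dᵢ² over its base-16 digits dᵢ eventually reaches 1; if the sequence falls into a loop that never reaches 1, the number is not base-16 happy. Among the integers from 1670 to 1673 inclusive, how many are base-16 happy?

3

1670: 1670 → 136 → 128 → 64 → 16 → 1  — base-16 happy
1671: 1671 → 149 → 106 → 136 → 128 → 64 → 16 → 1  — base-16 happy
1672: 1672 → 164 → 116 → 65 → 17 → 2 → 4 → 16 → 1  — base-16 happy
1673: 1673 → 181 → 146 → 85 → 50 → 13 → 169 → 181  — not base-16 happy
base-16 happy: 1670, 1671, 1672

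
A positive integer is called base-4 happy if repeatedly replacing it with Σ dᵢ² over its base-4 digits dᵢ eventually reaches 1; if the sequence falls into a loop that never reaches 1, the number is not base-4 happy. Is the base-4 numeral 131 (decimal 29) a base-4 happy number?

base-4 happy

29 = (1,3,1)_4 → 1² + 3² + 1² = 11
11 = (2,3)_4 → 2² + 3² = 13
13 = (3,1)_4 → 3² + 1² = 10
10 = (2,2)_4 → 2² + 2² = 8
8 = (2,0)_4 → 2² + 0² = 4
4 = (1,0)_4 → 1² + 0² = 1  — reached 1.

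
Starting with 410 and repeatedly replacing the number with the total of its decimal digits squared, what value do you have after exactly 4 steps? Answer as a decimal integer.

410 → 17
17 → 50
50 → 25
25 → 29

29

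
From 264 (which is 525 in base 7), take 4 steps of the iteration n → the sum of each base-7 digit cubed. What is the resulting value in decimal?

264 = (5,2,5)_7 → 5³ + 2³ + 5³ = 258
258 = (5,1,6)_7 → 5³ + 1³ + 6³ = 342
342 = (6,6,6)_7 → 6³ + 6³ + 6³ = 648
648 = (1,6,1,4)_7 → 1³ + 6³ + 1³ + 4³ = 282

282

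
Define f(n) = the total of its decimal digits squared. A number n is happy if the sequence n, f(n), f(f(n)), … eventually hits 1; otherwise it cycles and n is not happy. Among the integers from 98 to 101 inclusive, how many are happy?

98: 98 → 145 → 42 → 20 → 4 → 16 → 37 → 58 → 89 → 145  (repeats 145)
99: 99 → 162 → 41 → 17 → 50 → 25 → 29 → 85 → 89 → 145 → 42 → 20 → 4 → 16 → 37 → 58 → 89  (repeats 89)
100: 100 → 1  (reaches 1)
101: 101 → 2 → 4 → 16 → 37 → 58 → 89 → 145 → 42 → 20 → 4  (repeats 4)
happy: 100

1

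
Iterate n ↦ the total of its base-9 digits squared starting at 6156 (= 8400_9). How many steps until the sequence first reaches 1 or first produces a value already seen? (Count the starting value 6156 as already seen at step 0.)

8

6156 = (8,4,0,0)_9 → 80
80 = (8,8)_9 → 128
128 = (1,5,2)_9 → 30
30 = (3,3)_9 → 18
18 = (2,0)_9 → 4
4 = (4)_9 → 16
16 = (1,7)_9 → 50
50 = (5,5)_9 → 50  — 50 repeats.
That took 8 steps.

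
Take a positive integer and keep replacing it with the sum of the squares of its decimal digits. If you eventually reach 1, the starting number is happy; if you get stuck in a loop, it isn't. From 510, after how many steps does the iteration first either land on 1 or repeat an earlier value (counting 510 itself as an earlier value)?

510 → 5² + 1² + 0² = 26
26 → 2² + 6² = 40
40 → 4² + 0² = 16
16 → 1² + 6² = 37
37 → 3² + 7² = 58
58 → 5² + 8² = 89
89 → 8² + 9² = 145
145 → 1² + 4² + 5² = 42
42 → 4² + 2² = 20
20 → 2² + 0² = 4
4 → 4² = 16  — 16 repeats.
That took 11 steps.

11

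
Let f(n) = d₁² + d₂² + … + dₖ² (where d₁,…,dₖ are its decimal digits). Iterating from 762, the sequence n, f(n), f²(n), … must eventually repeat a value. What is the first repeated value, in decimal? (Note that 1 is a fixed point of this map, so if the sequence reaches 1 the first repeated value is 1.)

762 → 7² + 6² + 2² = 49 + 36 + 4 = 89
89 → 8² + 9² = 64 + 81 = 145
145 → 1² + 4² + 5² = 1 + 16 + 25 = 42
42 → 4² + 2² = 16 + 4 = 20
20 → 2² + 0² = 4 + 0 = 4
4 → 4² = 16
16 → 1² + 6² = 1 + 36 = 37
37 → 3² + 7² = 9 + 49 = 58
58 → 5² + 8² = 25 + 64 = 89  — 89 already appeared earlier.

89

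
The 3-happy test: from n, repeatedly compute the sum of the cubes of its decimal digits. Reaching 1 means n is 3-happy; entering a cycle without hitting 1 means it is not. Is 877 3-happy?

877 → 1198
1198 → 1243
1243 → 100
100 → 1  — reached 1.

3-happy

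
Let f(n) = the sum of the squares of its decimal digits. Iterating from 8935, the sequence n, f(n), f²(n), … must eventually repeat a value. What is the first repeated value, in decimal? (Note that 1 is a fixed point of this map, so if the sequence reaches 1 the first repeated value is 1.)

8935 → 8² + 9² + 3² + 5² = 64 + 81 + 9 + 25 = 179
179 → 1² + 7² + 9² = 1 + 49 + 81 = 131
131 → 1² + 3² + 1² = 1 + 9 + 1 = 11
11 → 1² + 1² = 1 + 1 = 2
2 → 2² = 4
4 → 4² = 16
16 → 1² + 6² = 1 + 36 = 37
37 → 3² + 7² = 9 + 49 = 58
58 → 5² + 8² = 25 + 64 = 89
89 → 8² + 9² = 64 + 81 = 145
145 → 1² + 4² + 5² = 1 + 16 + 25 = 42
42 → 4² + 2² = 16 + 4 = 20
20 → 2² + 0² = 4 + 0 = 4  — 4 already appeared earlier.

4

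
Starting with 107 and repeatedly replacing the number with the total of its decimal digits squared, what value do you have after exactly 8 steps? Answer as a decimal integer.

20

107 → 1² + 0² + 7² = 1 + 0 + 49 = 50
50 → 5² + 0² = 25 + 0 = 25
25 → 2² + 5² = 4 + 25 = 29
29 → 2² + 9² = 4 + 81 = 85
85 → 8² + 5² = 64 + 25 = 89
89 → 8² + 9² = 64 + 81 = 145
145 → 1² + 4² + 5² = 1 + 16 + 25 = 42
42 → 4² + 2² = 16 + 4 = 20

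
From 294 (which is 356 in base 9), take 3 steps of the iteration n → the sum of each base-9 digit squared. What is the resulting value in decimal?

294 = (3,5,6)_9 → 70
70 = (7,7)_9 → 98
98 = (1,1,8)_9 → 66

66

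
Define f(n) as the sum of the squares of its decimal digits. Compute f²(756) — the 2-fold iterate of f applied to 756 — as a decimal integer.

756 → 7² + 5² + 6² = 110
110 → 1² + 1² + 0² = 2

2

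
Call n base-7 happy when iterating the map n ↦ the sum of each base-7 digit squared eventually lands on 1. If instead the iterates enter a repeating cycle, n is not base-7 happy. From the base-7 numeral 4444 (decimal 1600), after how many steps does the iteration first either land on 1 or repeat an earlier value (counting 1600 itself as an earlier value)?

8

1600 = (4,4,4,4)_7 → 64
64 = (1,2,1)_7 → 6
6 = (6)_7 → 36
36 = (5,1)_7 → 26
26 = (3,5)_7 → 34
34 = (4,6)_7 → 52
52 = (1,0,3)_7 → 10
10 = (1,3)_7 → 10  — 10 repeats.
That took 8 steps.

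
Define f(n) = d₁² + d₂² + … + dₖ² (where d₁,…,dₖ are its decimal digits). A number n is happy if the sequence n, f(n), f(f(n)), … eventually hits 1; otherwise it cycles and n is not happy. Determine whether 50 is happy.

50 → 25
25 → 29
29 → 85
85 → 89
89 → 145
145 → 42
42 → 20
20 → 4
4 → 16
16 → 37
37 → 58
58 → 89  — 89 already seen; the sequence cycles without reaching 1.

not happy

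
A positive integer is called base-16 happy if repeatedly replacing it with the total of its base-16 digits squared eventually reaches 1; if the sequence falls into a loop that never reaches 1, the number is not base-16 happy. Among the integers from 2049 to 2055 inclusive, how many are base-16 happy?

2049: 2049 → 65 → 17 → 2 → 4 → 16 → 1  — base-16 happy
2050: 2050 → 68 → 32 → 4 → 16 → 1  — base-16 happy
2051: 2051 → 73 → 97 → 37 → 29 → 170 → 200 → 208 → 169 → 181 → 146 → 85 → 50 → 13 → 169  — not base-16 happy
2052: 2052 → 80 → 25 → 82 → 29 → 170 → 200 → 208 → 169 → 181 → 146 → 85 → 50 → 13 → 169  — not base-16 happy
2053: 2053 → 89 → 106 → 136 → 128 → 64 → 16 → 1  — base-16 happy
2054: 2054 → 100 → 52 → 25 → 82 → 29 → 170 → 200 → 208 → 169 → 181 → 146 → 85 → 50 → 13 → 169  — not base-16 happy
2055: 2055 → 113 → 50 → 13 → 169 → 181 → 146 → 85 → 50  — not base-16 happy
base-16 happy: 2049, 2050, 2053

3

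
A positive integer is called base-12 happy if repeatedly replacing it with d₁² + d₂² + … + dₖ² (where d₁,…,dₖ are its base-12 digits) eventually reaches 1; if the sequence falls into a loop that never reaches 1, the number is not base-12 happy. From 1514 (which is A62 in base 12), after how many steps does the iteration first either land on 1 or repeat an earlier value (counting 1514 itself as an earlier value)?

1514 = (10,6,2)_12 → 10² + 6² + 2² = 140
140 = (11,8)_12 → 11² + 8² = 185
185 = (1,3,5)_12 → 1² + 3² + 5² = 35
35 = (2,11)_12 → 2² + 11² = 125
125 = (10,5)_12 → 10² + 5² = 125  — 125 repeats.
That took 5 steps.

5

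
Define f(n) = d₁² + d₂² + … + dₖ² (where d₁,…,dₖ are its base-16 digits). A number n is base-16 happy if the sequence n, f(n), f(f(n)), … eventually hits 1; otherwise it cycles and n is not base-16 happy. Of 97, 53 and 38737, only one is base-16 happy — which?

53

97: 97 → 37 → 29 → 170 → 200 → 208 → 169 → 181 → 146 → 85 → 50 → 13 → 169  — repeats 169 (not base-16 happy)
53: 53 → 34 → 8 → 64 → 16 → 1  — reaches 1 (base-16 happy)
38737: 38737 → 156 → 225 → 197 → 169 → 181 → 146 → 85 → 50 → 13 → 169  — repeats 169 (not base-16 happy)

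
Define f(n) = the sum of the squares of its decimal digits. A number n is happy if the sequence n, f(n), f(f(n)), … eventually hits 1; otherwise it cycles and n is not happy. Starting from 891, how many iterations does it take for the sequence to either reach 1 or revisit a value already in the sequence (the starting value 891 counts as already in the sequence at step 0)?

891 → 8² + 9² + 1² = 146
146 → 1² + 4² + 6² = 53
53 → 5² + 3² = 34
34 → 3² + 4² = 25
25 → 2² + 5² = 29
29 → 2² + 9² = 85
85 → 8² + 5² = 89
89 → 8² + 9² = 145
145 → 1² + 4² + 5² = 42
42 → 4² + 2² = 20
20 → 2² + 0² = 4
4 → 4² = 16
16 → 1² + 6² = 37
37 → 3² + 7² = 58
58 → 5² + 8² = 89  — 89 repeats.
That took 15 steps.

15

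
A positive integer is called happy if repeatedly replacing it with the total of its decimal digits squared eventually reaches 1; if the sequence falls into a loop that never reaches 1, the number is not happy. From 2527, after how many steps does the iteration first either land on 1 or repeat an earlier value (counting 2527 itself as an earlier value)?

2527 → 2² + 5² + 2² + 7² = 4 + 25 + 4 + 49 = 82
82 → 8² + 2² = 64 + 4 = 68
68 → 6² + 8² = 36 + 64 = 100
100 → 1² + 0² + 0² = 1 + 0 + 0 = 1  — reached 1.
That took 4 steps.

4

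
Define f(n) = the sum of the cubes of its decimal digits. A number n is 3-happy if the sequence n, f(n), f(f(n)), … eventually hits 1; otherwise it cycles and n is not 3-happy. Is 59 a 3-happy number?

59 → 5³ + 9³ = 125 + 729 = 854
854 → 8³ + 5³ + 4³ = 512 + 125 + 64 = 701
701 → 7³ + 0³ + 1³ = 343 + 0 + 1 = 344
344 → 3³ + 4³ + 4³ = 27 + 64 + 64 = 155
155 → 1³ + 5³ + 5³ = 1 + 125 + 125 = 251
251 → 2³ + 5³ + 1³ = 8 + 125 + 1 = 134
134 → 1³ + 3³ + 4³ = 1 + 27 + 64 = 92
92 → 9³ + 2³ = 729 + 8 = 737
737 → 7³ + 3³ + 7³ = 343 + 27 + 343 = 713
713 → 7³ + 1³ + 3³ = 343 + 1 + 27 = 371
371 → 3³ + 7³ + 1³ = 27 + 343 + 1 = 371  — 371 already seen; the sequence cycles without reaching 1.

not 3-happy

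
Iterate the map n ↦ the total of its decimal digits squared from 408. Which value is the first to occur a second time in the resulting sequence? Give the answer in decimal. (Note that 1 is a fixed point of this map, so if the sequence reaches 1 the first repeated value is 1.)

89

408 → 4² + 0² + 8² = 16 + 0 + 64 = 80
80 → 8² + 0² = 64 + 0 = 64
64 → 6² + 4² = 36 + 16 = 52
52 → 5² + 2² = 25 + 4 = 29
29 → 2² + 9² = 4 + 81 = 85
85 → 8² + 5² = 64 + 25 = 89
89 → 8² + 9² = 64 + 81 = 145
145 → 1² + 4² + 5² = 1 + 16 + 25 = 42
42 → 4² + 2² = 16 + 4 = 20
20 → 2² + 0² = 4 + 0 = 4
4 → 4² = 16
16 → 1² + 6² = 1 + 36 = 37
37 → 3² + 7² = 9 + 49 = 58
58 → 5² + 8² = 25 + 64 = 89  — 89 already appeared earlier.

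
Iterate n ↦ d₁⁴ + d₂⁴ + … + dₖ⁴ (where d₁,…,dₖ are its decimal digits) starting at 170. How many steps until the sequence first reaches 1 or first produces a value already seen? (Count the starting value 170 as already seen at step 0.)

4

170 → 1⁴ + 7⁴ + 0⁴ = 1 + 2401 + 0 = 2402
2402 → 2⁴ + 4⁴ + 0⁴ + 2⁴ = 16 + 256 + 0 + 16 = 288
288 → 2⁴ + 8⁴ + 8⁴ = 16 + 4096 + 4096 = 8208
8208 → 8⁴ + 2⁴ + 0⁴ + 8⁴ = 4096 + 16 + 0 + 4096 = 8208  — 8208 repeats.
That took 4 steps.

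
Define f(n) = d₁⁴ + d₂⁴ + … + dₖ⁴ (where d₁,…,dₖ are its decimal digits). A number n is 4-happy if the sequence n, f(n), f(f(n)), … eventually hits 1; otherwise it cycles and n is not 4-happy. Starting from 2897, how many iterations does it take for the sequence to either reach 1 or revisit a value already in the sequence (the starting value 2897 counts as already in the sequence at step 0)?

8

2897 → 2⁴ + 8⁴ + 9⁴ + 7⁴ = 16 + 4096 + 6561 + 2401 = 13074
13074 → 1⁴ + 3⁴ + 0⁴ + 7⁴ + 4⁴ = 1 + 81 + 0 + 2401 + 256 = 2739
2739 → 2⁴ + 7⁴ + 3⁴ + 9⁴ = 16 + 2401 + 81 + 6561 = 9059
9059 → 9⁴ + 0⁴ + 5⁴ + 9⁴ = 6561 + 0 + 625 + 6561 = 13747
13747 → 1⁴ + 3⁴ + 7⁴ + 4⁴ + 7⁴ = 1 + 81 + 2401 + 256 + 2401 = 5140
5140 → 5⁴ + 1⁴ + 4⁴ + 0⁴ = 625 + 1 + 256 + 0 = 882
882 → 8⁴ + 8⁴ + 2⁴ = 4096 + 4096 + 16 = 8208
8208 → 8⁴ + 2⁴ + 0⁴ + 8⁴ = 4096 + 16 + 0 + 4096 = 8208  — 8208 repeats.
That took 8 steps.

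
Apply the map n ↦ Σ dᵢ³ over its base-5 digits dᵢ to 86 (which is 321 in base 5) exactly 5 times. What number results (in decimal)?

86 = (3,2,1)_5 → 3³ + 2³ + 1³ = 36
36 = (1,2,1)_5 → 1³ + 2³ + 1³ = 10
10 = (2,0)_5 → 2³ + 0³ = 8
8 = (1,3)_5 → 1³ + 3³ = 28
28 = (1,0,3)_5 → 1³ + 0³ + 3³ = 28

28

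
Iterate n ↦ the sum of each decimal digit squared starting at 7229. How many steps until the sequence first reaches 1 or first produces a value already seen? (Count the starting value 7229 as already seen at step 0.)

13

7229 → 7² + 2² + 2² + 9² = 49 + 4 + 4 + 81 = 138
138 → 1² + 3² + 8² = 1 + 9 + 64 = 74
74 → 7² + 4² = 49 + 16 = 65
65 → 6² + 5² = 36 + 25 = 61
61 → 6² + 1² = 36 + 1 = 37
37 → 3² + 7² = 9 + 49 = 58
58 → 5² + 8² = 25 + 64 = 89
89 → 8² + 9² = 64 + 81 = 145
145 → 1² + 4² + 5² = 1 + 16 + 25 = 42
42 → 4² + 2² = 16 + 4 = 20
20 → 2² + 0² = 4 + 0 = 4
4 → 4² = 16
16 → 1² + 6² = 1 + 36 = 37  — 37 repeats.
That took 13 steps.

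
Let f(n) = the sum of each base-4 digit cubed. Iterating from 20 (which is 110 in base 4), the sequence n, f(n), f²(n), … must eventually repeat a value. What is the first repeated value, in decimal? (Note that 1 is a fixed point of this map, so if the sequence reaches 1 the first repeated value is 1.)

8

20 = (1,1,0)_4 → 1³ + 1³ + 0³ = 2
2 = (2)_4 → 2³ = 8
8 = (2,0)_4 → 2³ + 0³ = 8  — 8 already appeared earlier.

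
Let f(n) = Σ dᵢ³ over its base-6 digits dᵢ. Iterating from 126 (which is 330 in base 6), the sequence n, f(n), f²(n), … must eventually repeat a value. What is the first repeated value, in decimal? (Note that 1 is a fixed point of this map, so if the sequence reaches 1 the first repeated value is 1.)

28

126 = (3,3,0)_6 → 3³ + 3³ + 0³ = 54
54 = (1,3,0)_6 → 1³ + 3³ + 0³ = 28
28 = (4,4)_6 → 4³ + 4³ = 128
128 = (3,3,2)_6 → 3³ + 3³ + 2³ = 62
62 = (1,4,2)_6 → 1³ + 4³ + 2³ = 73
73 = (2,0,1)_6 → 2³ + 0³ + 1³ = 9
9 = (1,3)_6 → 1³ + 3³ = 28  — 28 already appeared earlier.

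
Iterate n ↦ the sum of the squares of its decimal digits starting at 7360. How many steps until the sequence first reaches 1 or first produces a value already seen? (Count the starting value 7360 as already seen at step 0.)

7360 → 7² + 3² + 6² + 0² = 49 + 9 + 36 + 0 = 94
94 → 9² + 4² = 81 + 16 = 97
97 → 9² + 7² = 81 + 49 = 130
130 → 1² + 3² + 0² = 1 + 9 + 0 = 10
10 → 1² + 0² = 1 + 0 = 1  — reached 1.
That took 5 steps.

5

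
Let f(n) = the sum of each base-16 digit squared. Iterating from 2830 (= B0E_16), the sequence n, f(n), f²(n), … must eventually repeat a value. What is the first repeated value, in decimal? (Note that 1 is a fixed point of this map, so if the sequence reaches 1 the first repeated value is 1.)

1

2830 = (11,0,14)_16 → 11² + 0² + 14² = 317
317 = (1,3,13)_16 → 1² + 3² + 13² = 179
179 = (11,3)_16 → 11² + 3² = 130
130 = (8,2)_16 → 8² + 2² = 68
68 = (4,4)_16 → 4² + 4² = 32
32 = (2,0)_16 → 2² + 0² = 4
4 = (4)_16 → 4² = 16
16 = (1,0)_16 → 1² + 0² = 1  — reached the fixed point 1.
1 → 1, so 1 is the first repeated value.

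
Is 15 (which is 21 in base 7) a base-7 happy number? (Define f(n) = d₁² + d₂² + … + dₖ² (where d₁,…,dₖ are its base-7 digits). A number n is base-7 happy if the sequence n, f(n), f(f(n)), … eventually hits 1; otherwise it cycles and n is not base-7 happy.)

not base-7 happy

15 = (2,1)_7 → 2² + 1² = 5
5 = (5)_7 → 5² = 25
25 = (3,4)_7 → 3² + 4² = 25  — 25 already seen; the sequence cycles without reaching 1.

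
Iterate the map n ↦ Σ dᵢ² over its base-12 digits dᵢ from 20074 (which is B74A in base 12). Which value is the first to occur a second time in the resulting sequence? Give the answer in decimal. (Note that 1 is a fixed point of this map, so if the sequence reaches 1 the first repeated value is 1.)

100

20074 = (11,7,4,10)_12 → 11² + 7² + 4² + 10² = 121 + 49 + 16 + 100 = 286
286 = (1,11,10)_12 → 1² + 11² + 10² = 1 + 121 + 100 = 222
222 = (1,6,6)_12 → 1² + 6² + 6² = 1 + 36 + 36 = 73
73 = (6,1)_12 → 6² + 1² = 36 + 1 = 37
37 = (3,1)_12 → 3² + 1² = 9 + 1 = 10
10 = (10)_12 → 10² = 100
100 = (8,4)_12 → 8² + 4² = 64 + 16 = 80
80 = (6,8)_12 → 6² + 8² = 36 + 64 = 100  — 100 already appeared earlier.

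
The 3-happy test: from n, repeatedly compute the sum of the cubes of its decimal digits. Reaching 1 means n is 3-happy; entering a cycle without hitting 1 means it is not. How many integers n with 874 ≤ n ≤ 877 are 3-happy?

1

874: 874 → 919 → 1459 → 919  — not 3-happy
875: 875 → 980 → 1241 → 74 → 407 → 407  — not 3-happy
876: 876 → 1071 → 345 → 216 → 225 → 141 → 66 → 432 → 99 → 1458 → 702 → 351 → 153 → 153  — not 3-happy
877: 877 → 1198 → 1243 → 100 → 1  — 3-happy
3-happy: 877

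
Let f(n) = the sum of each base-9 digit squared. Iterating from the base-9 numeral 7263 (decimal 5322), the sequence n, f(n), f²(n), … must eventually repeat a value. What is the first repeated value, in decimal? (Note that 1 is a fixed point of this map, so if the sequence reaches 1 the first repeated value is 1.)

74

5322 = (7,2,6,3)_9 → 7² + 2² + 6² + 3² = 49 + 4 + 36 + 9 = 98
98 = (1,1,8)_9 → 1² + 1² + 8² = 1 + 1 + 64 = 66
66 = (7,3)_9 → 7² + 3² = 49 + 9 = 58
58 = (6,4)_9 → 6² + 4² = 36 + 16 = 52
52 = (5,7)_9 → 5² + 7² = 25 + 49 = 74
74 = (8,2)_9 → 8² + 2² = 64 + 4 = 68
68 = (7,5)_9 → 7² + 5² = 49 + 25 = 74  — 74 already appeared earlier.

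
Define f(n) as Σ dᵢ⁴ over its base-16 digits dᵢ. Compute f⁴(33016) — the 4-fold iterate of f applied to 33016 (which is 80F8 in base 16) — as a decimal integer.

86003

33016 = (8,0,15,8)_16 → 8⁴ + 0⁴ + 15⁴ + 8⁴ = 4096 + 0 + 50625 + 4096 = 58817
58817 = (14,5,12,1)_16 → 14⁴ + 5⁴ + 12⁴ + 1⁴ = 38416 + 625 + 20736 + 1 = 59778
59778 = (14,9,8,2)_16 → 14⁴ + 9⁴ + 8⁴ + 2⁴ = 38416 + 6561 + 4096 + 16 = 49089
49089 = (11,15,12,1)_16 → 11⁴ + 15⁴ + 12⁴ + 1⁴ = 14641 + 50625 + 20736 + 1 = 86003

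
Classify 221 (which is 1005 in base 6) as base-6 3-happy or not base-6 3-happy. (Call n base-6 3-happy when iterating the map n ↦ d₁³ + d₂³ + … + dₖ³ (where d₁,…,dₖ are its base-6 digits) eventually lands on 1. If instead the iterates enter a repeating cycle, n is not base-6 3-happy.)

221 = (1,0,0,5)_6 → 1³ + 0³ + 0³ + 5³ = 1 + 0 + 0 + 125 = 126
126 = (3,3,0)_6 → 3³ + 3³ + 0³ = 27 + 27 + 0 = 54
54 = (1,3,0)_6 → 1³ + 3³ + 0³ = 1 + 27 + 0 = 28
28 = (4,4)_6 → 4³ + 4³ = 64 + 64 = 128
128 = (3,3,2)_6 → 3³ + 3³ + 2³ = 27 + 27 + 8 = 62
62 = (1,4,2)_6 → 1³ + 4³ + 2³ = 1 + 64 + 8 = 73
73 = (2,0,1)_6 → 2³ + 0³ + 1³ = 8 + 0 + 1 = 9
9 = (1,3)_6 → 1³ + 3³ = 1 + 27 = 28  — 28 already seen; the sequence cycles without reaching 1.

not base-6 3-happy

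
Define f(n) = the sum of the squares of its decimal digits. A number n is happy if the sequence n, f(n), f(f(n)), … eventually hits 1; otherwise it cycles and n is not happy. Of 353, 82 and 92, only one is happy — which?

82

353: 353 → 43 → 25 → 29 → 85 → 89 → 145 → 42 → 20 → 4 → 16 → 37 → 58 → 89  — repeats 89 (not happy)
82: 82 → 68 → 100 → 1  — reaches 1 (happy)
92: 92 → 85 → 89 → 145 → 42 → 20 → 4 → 16 → 37 → 58 → 89  — repeats 89 (not happy)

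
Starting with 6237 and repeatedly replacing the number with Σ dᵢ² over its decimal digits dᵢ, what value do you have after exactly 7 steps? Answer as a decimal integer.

37

6237 → 6² + 2² + 3² + 7² = 98
98 → 9² + 8² = 145
145 → 1² + 4² + 5² = 42
42 → 4² + 2² = 20
20 → 2² + 0² = 4
4 → 4² = 16
16 → 1² + 6² = 37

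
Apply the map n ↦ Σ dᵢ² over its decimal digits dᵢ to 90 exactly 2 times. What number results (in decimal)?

65

90 → 9² + 0² = 81
81 → 8² + 1² = 65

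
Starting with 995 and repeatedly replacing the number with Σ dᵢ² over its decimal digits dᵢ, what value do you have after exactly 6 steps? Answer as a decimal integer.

995 → 9² + 9² + 5² = 187
187 → 1² + 8² + 7² = 114
114 → 1² + 1² + 4² = 18
18 → 1² + 8² = 65
65 → 6² + 5² = 61
61 → 6² + 1² = 37

37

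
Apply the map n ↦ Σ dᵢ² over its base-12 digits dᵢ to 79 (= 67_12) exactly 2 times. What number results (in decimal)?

50

79 = (6,7)_12 → 6² + 7² = 36 + 49 = 85
85 = (7,1)_12 → 7² + 1² = 49 + 1 = 50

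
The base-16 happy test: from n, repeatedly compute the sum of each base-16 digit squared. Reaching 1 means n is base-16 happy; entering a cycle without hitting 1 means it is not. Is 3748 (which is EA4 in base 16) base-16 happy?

base-16 happy

3748 = (14,10,4)_16 → 14² + 10² + 4² = 312
312 = (1,3,8)_16 → 1² + 3² + 8² = 74
74 = (4,10)_16 → 4² + 10² = 116
116 = (7,4)_16 → 7² + 4² = 65
65 = (4,1)_16 → 4² + 1² = 17
17 = (1,1)_16 → 1² + 1² = 2
2 = (2)_16 → 2² = 4
4 = (4)_16 → 4² = 16
16 = (1,0)_16 → 1² + 0² = 1  — reached 1.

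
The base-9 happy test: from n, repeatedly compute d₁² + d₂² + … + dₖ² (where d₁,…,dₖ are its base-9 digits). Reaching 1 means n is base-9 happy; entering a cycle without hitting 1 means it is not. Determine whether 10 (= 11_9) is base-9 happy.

not base-9 happy

10 = (1,1)_9 → 2
2 = (2)_9 → 4
4 = (4)_9 → 16
16 = (1,7)_9 → 50
50 = (5,5)_9 → 50  — 50 already seen; the sequence cycles without reaching 1.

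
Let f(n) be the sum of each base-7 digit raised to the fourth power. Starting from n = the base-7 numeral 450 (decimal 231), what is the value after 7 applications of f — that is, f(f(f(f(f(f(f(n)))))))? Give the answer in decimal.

707

231 = (4,5,0)_7 → 881
881 = (2,3,6,6)_7 → 2689
2689 = (1,0,5,6,1)_7 → 1923
1923 = (5,4,1,5)_7 → 1507
1507 = (4,2,5,2)_7 → 913
913 = (2,4,4,3)_7 → 609
609 = (1,5,3,0)_7 → 707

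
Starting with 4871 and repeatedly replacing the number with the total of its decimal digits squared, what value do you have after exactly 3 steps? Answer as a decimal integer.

4871 → 4² + 8² + 7² + 1² = 16 + 64 + 49 + 1 = 130
130 → 1² + 3² + 0² = 1 + 9 + 0 = 10
10 → 1² + 0² = 1 + 0 = 1

1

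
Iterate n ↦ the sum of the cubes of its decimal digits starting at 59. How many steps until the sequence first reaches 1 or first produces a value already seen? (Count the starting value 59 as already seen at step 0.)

59 → 5³ + 9³ = 854
854 → 8³ + 5³ + 4³ = 701
701 → 7³ + 0³ + 1³ = 344
344 → 3³ + 4³ + 4³ = 155
155 → 1³ + 5³ + 5³ = 251
251 → 2³ + 5³ + 1³ = 134
134 → 1³ + 3³ + 4³ = 92
92 → 9³ + 2³ = 737
737 → 7³ + 3³ + 7³ = 713
713 → 7³ + 1³ + 3³ = 371
371 → 3³ + 7³ + 1³ = 371  — 371 repeats.
That took 11 steps.

11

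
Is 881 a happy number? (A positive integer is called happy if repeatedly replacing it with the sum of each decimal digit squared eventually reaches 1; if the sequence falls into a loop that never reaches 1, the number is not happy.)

881 → 129
129 → 86
86 → 100
100 → 1  — reached 1.

happy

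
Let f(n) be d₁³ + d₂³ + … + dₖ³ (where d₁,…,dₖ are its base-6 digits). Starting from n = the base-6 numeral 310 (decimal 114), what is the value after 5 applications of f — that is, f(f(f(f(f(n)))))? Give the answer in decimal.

114 = (3,1,0)_6 → 28
28 = (4,4)_6 → 128
128 = (3,3,2)_6 → 62
62 = (1,4,2)_6 → 73
73 = (2,0,1)_6 → 9

9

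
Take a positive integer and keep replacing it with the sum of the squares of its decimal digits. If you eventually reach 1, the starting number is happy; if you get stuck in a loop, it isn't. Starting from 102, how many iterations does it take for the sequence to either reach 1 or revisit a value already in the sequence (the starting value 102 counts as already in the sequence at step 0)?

102 → 1² + 0² + 2² = 5
5 → 5² = 25
25 → 2² + 5² = 29
29 → 2² + 9² = 85
85 → 8² + 5² = 89
89 → 8² + 9² = 145
145 → 1² + 4² + 5² = 42
42 → 4² + 2² = 20
20 → 2² + 0² = 4
4 → 4² = 16
16 → 1² + 6² = 37
37 → 3² + 7² = 58
58 → 5² + 8² = 89  — 89 repeats.
That took 13 steps.

13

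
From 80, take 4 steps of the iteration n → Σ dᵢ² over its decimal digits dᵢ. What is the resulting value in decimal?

85

80 → 8² + 0² = 64 + 0 = 64
64 → 6² + 4² = 36 + 16 = 52
52 → 5² + 2² = 25 + 4 = 29
29 → 2² + 9² = 4 + 81 = 85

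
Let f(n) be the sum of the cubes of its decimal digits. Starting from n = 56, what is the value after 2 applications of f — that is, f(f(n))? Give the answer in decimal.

56 → 341
341 → 92

92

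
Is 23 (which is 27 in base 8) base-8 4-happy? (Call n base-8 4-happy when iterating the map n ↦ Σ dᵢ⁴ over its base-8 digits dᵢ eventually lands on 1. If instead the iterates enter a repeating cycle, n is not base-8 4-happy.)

23 = (2,7)_8 → 2417
2417 = (4,5,6,1)_8 → 2178
2178 = (4,2,0,2)_8 → 288
288 = (4,4,0)_8 → 512
512 = (1,0,0,0)_8 → 1  — reached 1.

base-8 4-happy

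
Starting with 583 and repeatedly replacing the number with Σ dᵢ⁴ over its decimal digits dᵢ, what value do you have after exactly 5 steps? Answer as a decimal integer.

583 → 5⁴ + 8⁴ + 3⁴ = 4802
4802 → 4⁴ + 8⁴ + 0⁴ + 2⁴ = 4368
4368 → 4⁴ + 3⁴ + 6⁴ + 8⁴ = 5729
5729 → 5⁴ + 7⁴ + 2⁴ + 9⁴ = 9603
9603 → 9⁴ + 6⁴ + 0⁴ + 3⁴ = 7938

7938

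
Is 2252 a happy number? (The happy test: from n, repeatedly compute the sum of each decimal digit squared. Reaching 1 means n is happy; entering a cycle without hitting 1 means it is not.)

2252 → 37
37 → 58
58 → 89
89 → 145
145 → 42
42 → 20
20 → 4
4 → 16
16 → 37  — 37 already seen; the sequence cycles without reaching 1.

not happy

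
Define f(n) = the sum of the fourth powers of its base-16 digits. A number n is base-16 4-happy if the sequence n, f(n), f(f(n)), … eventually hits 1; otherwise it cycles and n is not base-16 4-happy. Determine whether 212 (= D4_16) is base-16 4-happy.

212 = (13,4)_16 → 13⁴ + 4⁴ = 28817
28817 = (7,0,9,1)_16 → 7⁴ + 0⁴ + 9⁴ + 1⁴ = 8963
8963 = (2,3,0,3)_16 → 2⁴ + 3⁴ + 0⁴ + 3⁴ = 178
178 = (11,2)_16 → 11⁴ + 2⁴ = 14657
14657 = (3,9,4,1)_16 → 3⁴ + 9⁴ + 4⁴ + 1⁴ = 6899
6899 = (1,10,15,3)_16 → 1⁴ + 10⁴ + 15⁴ + 3⁴ = 60707
60707 = (14,13,2,3)_16 → 14⁴ + 13⁴ + 2⁴ + 3⁴ = 67074
67074 = (1,0,6,0,2)_16 → 1⁴ + 0⁴ + 6⁴ + 0⁴ + 2⁴ = 1313
1313 = (5,2,1)_16 → 5⁴ + 2⁴ + 1⁴ = 642
642 = (2,8,2)_16 → 2⁴ + 8⁴ + 2⁴ = 4128
4128 = (1,0,2,0)_16 → 1⁴ + 0⁴ + 2⁴ + 0⁴ = 17
17 = (1,1)_16 → 1⁴ + 1⁴ = 2
2 = (2)_16 → 2⁴ = 16
16 = (1,0)_16 → 1⁴ + 0⁴ = 1  — reached 1.

base-16 4-happy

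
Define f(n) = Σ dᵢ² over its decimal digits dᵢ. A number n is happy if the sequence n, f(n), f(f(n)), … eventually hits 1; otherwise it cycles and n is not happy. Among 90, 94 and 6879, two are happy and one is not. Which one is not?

90: 90 → 81 → 65 → 61 → 37 → 58 → 89 → 145 → 42 → 20 → 4 → 16 → 37  — repeats 37 (not happy)
94: 94 → 97 → 130 → 10 → 1  — reaches 1 (happy)
6879: 6879 → 230 → 13 → 10 → 1  — reaches 1 (happy)

90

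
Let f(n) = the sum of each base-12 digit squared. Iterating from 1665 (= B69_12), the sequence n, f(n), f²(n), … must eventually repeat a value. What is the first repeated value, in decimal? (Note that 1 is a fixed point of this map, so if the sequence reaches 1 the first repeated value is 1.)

1665 = (11,6,9)_12 → 238
238 = (1,7,10)_12 → 150
150 = (1,0,6)_12 → 37
37 = (3,1)_12 → 10
10 = (10)_12 → 100
100 = (8,4)_12 → 80
80 = (6,8)_12 → 100  — 100 already appeared earlier.

100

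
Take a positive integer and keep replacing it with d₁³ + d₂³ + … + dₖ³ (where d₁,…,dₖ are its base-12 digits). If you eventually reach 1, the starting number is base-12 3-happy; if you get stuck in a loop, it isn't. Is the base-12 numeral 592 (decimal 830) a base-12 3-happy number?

base-12 3-happy

830 = (5,9,2)_12 → 5³ + 9³ + 2³ = 125 + 729 + 8 = 862
862 = (5,11,10)_12 → 5³ + 11³ + 10³ = 125 + 1331 + 1000 = 2456
2456 = (1,5,0,8)_12 → 1³ + 5³ + 0³ + 8³ = 1 + 125 + 0 + 512 = 638
638 = (4,5,2)_12 → 4³ + 5³ + 2³ = 64 + 125 + 8 = 197
197 = (1,4,5)_12 → 1³ + 4³ + 5³ = 1 + 64 + 125 = 190
190 = (1,3,10)_12 → 1³ + 3³ + 10³ = 1 + 27 + 1000 = 1028
1028 = (7,1,8)_12 → 7³ + 1³ + 8³ = 343 + 1 + 512 = 856
856 = (5,11,4)_12 → 5³ + 11³ + 4³ = 125 + 1331 + 64 = 1520
1520 = (10,6,8)_12 → 10³ + 6³ + 8³ = 1000 + 216 + 512 = 1728
1728 = (1,0,0,0)_12 → 1³ + 0³ + 0³ + 0³ = 1 + 0 + 0 + 0 = 1  — reached 1.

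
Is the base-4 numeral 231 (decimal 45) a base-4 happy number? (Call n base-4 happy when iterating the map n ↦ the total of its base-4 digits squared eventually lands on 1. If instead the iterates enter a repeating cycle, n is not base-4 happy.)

45 = (2,3,1)_4 → 2² + 3² + 1² = 14
14 = (3,2)_4 → 3² + 2² = 13
13 = (3,1)_4 → 3² + 1² = 10
10 = (2,2)_4 → 2² + 2² = 8
8 = (2,0)_4 → 2² + 0² = 4
4 = (1,0)_4 → 1² + 0² = 1  — reached 1.

base-4 happy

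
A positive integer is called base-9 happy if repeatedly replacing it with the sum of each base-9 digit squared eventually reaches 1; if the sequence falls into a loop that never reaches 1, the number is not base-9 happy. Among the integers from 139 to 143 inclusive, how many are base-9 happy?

139: 139 → 53 → 89 → 65 → 53  (repeats 53)
140: 140 → 62 → 100 → 6 → 36 → 16 → 50 → 50  (repeats 50)
141: 141 → 73 → 65 → 53 → 89 → 65  (repeats 65)
142: 142 → 86 → 26 → 68 → 74 → 68  (repeats 68)
143: 143 → 101 → 9 → 1  (reaches 1)
base-9 happy: 143

1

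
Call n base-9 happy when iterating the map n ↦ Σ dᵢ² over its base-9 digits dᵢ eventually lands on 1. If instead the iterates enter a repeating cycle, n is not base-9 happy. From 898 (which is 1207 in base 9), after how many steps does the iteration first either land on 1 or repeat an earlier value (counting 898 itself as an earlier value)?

898 = (1,2,0,7)_9 → 1² + 2² + 0² + 7² = 54
54 = (6,0)_9 → 6² + 0² = 36
36 = (4,0)_9 → 4² + 0² = 16
16 = (1,7)_9 → 1² + 7² = 50
50 = (5,5)_9 → 5² + 5² = 50  — 50 repeats.
That took 5 steps.

5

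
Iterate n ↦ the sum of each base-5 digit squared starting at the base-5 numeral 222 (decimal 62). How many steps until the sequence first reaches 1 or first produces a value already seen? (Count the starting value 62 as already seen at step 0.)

62 = (2,2,2)_5 → 2² + 2² + 2² = 12
12 = (2,2)_5 → 2² + 2² = 8
8 = (1,3)_5 → 1² + 3² = 10
10 = (2,0)_5 → 2² + 0² = 4
4 = (4)_5 → 4² = 16
16 = (3,1)_5 → 3² + 1² = 10  — 10 repeats.
That took 6 steps.

6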